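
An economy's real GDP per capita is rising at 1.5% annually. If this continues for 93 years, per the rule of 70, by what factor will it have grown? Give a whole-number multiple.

At 1.5% one doubling takes ≈ 46.67 years; 93 years is 2 of them, so ×4.

roughly 4 times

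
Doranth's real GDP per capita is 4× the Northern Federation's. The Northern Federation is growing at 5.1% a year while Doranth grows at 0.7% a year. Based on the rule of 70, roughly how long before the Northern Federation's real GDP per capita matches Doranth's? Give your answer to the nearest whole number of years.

about 32 years

What matters is the difference: 4.4 pp.
Rule of 70 on the gap: the ratio halves every 70/4.4 ≈ 15.91 years.
A 4× gap closes after 2 halvings: 2 × 15.91 ≈ 32 years.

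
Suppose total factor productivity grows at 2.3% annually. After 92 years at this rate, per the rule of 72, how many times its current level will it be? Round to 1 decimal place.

Doubling time ≈ 72/2.3 = 31.30 years.
92 years / 31.30 ≈ 2.94 doublings → factor 2^2.94 ≈ 7.7.

roughly 7.7 times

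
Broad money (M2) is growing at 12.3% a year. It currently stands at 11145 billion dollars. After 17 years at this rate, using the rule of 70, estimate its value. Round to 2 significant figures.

roughly 88000 billion dollars

Doubling time ≈ 70/12.3 = 5.69 years.
17 years is 17/5.69 ≈ 2.99 doublings, a factor of 2^2.99 ≈ 7.94.
11145 × 7.94 ≈ 88000 billion dollars.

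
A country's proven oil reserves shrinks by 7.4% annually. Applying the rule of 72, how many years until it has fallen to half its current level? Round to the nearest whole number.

10 years

Falling at 7.4%, it halves about every 72/7.4 = 9.73 years.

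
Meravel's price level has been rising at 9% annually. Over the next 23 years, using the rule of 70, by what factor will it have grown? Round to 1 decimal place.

Doubles every ≈ 7.78 years (70/9).
23 years is 2.96 doublings; 2^2.96 ≈ 7.8×.

≈ 7.8 times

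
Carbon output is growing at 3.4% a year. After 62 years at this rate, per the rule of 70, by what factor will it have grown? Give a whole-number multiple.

approximately 8 times

Doubling time ≈ 70/3.4 = 20.59 years.
62/20.59 ≈ 3 doublings, so about 2^3 = 8×.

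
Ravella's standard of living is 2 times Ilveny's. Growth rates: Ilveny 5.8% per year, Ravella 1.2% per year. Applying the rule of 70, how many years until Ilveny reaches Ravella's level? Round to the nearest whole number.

What matters is the difference: 4.6 pp.
Rule of 70 on the gap: the ratio halves every 70/4.6 ≈ 15.22 years.
A 2 times gap closes after 1 halving: 1 × 15.22 ≈ 15 years.

approximately 15 years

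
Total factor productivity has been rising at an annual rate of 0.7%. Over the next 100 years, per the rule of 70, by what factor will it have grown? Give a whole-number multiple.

Doubling time ≈ 70/0.7 = 100.00 years.
100/100.00 ≈ 1 doubling, so about 2^1 = 2×.

≈ 2 times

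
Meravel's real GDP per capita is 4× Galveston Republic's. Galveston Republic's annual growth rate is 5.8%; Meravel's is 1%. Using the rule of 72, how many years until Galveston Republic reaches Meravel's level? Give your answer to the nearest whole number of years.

Galveston Republic gains on Meravel at 5.8% − 1% = 4.8 points a year.
At that relative rate the gap halves every 72/4.8 ≈ 15.00 years.
A 4× gap closes after 2 halvings: 2 × 15.00 ≈ 30 years.

about 30 years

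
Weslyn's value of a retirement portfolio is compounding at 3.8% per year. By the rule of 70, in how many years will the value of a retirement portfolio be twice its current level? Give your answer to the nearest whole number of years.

18 years

At 3.8%, doubling takes about 70/3.8 = 18.42 years.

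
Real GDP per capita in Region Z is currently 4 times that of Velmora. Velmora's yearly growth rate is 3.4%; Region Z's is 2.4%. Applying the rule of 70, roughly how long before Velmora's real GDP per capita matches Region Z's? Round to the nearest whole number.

≈ 140 years

What matters is the difference: 1 pp.
Rule of 70 on the gap: the ratio halves every 70/1 ≈ 70.00 years.
A 4 times gap closes after 2 halvings: 2 × 70.00 ≈ 140 years.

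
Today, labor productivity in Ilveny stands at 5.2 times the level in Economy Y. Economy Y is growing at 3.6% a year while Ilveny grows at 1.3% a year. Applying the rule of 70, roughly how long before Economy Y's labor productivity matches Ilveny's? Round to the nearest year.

The growth-rate gap is 3.6% − 1.3% = 2.3 percentage points.
So the ratio between them halves every 70/2.3 ≈ 30.43 years.
A 5.2 times gap takes log₂(5.2) ≈ 2.38 halvings to close: 2.38 × 30.43 ≈ 72 years.

about 72 years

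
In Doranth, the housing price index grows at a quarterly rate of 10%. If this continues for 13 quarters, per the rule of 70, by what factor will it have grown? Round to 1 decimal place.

about 3.6 times

Doubles every ≈ 7.00 quarters (70/10).
13 quarters is 1.86 doublings; 2^1.86 ≈ 3.6×.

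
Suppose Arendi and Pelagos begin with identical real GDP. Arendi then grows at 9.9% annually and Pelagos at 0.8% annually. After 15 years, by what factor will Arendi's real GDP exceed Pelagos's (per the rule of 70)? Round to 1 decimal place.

about 3.9 times

Only the 9.1-point difference matters.
70/9.1 ≈ 7.69 years per doubling of the ratio; 15 years gives 1.95 doublings, so ≈ 3.9×.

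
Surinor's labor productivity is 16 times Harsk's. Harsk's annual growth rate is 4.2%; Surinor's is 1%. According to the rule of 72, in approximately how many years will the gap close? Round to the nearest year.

Harsk gains on Surinor at 4.2% − 1% = 3.2 points a year.
At that relative rate the gap halves every 72/3.2 ≈ 22.50 years.
A 16 times gap closes after 4 halvings: 4 × 22.50 ≈ 90 years.

roughly 90 years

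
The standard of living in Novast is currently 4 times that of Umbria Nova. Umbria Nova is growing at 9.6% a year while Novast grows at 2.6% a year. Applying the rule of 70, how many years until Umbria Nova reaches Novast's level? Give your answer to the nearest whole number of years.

about 20 years

The growth-rate gap is 9.6% − 2.6% = 7 percentage points.
So the ratio between them halves every 70/7 ≈ 10.00 years.
A 4 times gap closes after 2 halvings: 2 × 10.00 ≈ 20 years.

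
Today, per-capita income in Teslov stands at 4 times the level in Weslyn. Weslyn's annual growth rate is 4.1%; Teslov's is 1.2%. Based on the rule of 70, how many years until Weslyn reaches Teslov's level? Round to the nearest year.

about 48 years

Weslyn gains on Teslov at 4.1% − 1.2% = 2.9 points a year.
At that relative rate the gap halves every 70/2.9 ≈ 24.14 years.
A 4 times gap closes after 2 halvings: 2 × 24.14 ≈ 48 years.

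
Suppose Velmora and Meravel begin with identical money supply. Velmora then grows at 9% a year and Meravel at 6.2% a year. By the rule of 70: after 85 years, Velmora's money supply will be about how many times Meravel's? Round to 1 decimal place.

≈ 10.6 times

Velmora pulls ahead at 2.8 pp per year, so the ratio doubles every 70/2.8 ≈ 25.00 years.
In 85 years that's 3.40 doublings: 2^3.40 ≈ 10.6.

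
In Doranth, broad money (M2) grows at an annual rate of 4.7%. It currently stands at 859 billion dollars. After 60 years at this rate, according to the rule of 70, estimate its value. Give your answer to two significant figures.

It doubles every 70/4.7 ≈ 14.89 years, so 60 years is 4.03 doublings.
2^4.03 ≈ 16.34; 859 × 16.34 ≈ 14000 billion dollars.

14000 billion dollars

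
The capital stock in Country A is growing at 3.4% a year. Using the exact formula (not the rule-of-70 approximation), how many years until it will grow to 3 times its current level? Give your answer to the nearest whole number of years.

33 years

t = ln(3) / ln(1 + 0.034) = 1.0986 / 0.033435 ≈ 32.86.
≈ 33 years.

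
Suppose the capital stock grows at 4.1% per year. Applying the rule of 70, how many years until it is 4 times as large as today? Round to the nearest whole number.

approximately 34 years

Doubling time ≈ 70/4.1 = 17.07 years.
4 = 2^2, so 2 doublings → 34 years.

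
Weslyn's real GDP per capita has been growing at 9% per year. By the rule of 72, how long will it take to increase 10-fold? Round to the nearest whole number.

One doubling takes 72/9 = 8.00 years.
10× is log₂ 10 ≈ 3.32 doublings, so ≈ 3.32 × 8.00 = 27 years.

approximately 27 years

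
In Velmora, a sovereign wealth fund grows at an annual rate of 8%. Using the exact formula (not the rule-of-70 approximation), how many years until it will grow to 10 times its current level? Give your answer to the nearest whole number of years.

t = ln(10) / ln(1 + 0.08) = 2.3026 / 0.076961 ≈ 29.92.
≈ 30 years.

30 years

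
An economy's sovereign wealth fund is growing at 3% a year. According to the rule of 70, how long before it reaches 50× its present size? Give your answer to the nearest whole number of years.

roughly 132 years

One doubling takes 70/3 = 23.33 years.
50× is log₂ 50 ≈ 5.64 doublings, so ≈ 5.64 × 23.33 = 132 years.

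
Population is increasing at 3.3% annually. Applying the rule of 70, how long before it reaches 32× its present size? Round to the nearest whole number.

around 106 years

At 3.3% it doubles every 70/3.3 ≈ 21.21 years.
32× is 5 doublings, so 5 × 21.21 ≈ 106 years.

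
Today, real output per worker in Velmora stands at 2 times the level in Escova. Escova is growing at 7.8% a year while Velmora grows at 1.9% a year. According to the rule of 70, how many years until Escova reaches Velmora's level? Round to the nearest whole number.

12 years

The growth-rate gap is 7.8% − 1.9% = 5.9 percentage points.
So the ratio between them halves every 70/5.9 ≈ 11.86 years.
A 2 times gap closes after 1 halving: 1 × 11.86 ≈ 12 years.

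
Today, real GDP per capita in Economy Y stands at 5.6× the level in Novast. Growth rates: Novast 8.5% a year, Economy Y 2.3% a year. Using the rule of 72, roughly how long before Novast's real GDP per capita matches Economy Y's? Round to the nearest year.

approximately 29 years

Novast gains on Economy Y at 8.5% − 2.3% = 6.2 points a year.
At that relative rate the gap halves every 72/6.2 ≈ 11.61 years.
A 5.6× gap takes log₂(5.6) ≈ 2.49 halvings to close: 2.49 × 11.61 ≈ 29 years.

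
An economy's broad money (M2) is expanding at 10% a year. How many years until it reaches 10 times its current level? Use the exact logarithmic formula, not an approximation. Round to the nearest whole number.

24 years

t = ln(10) / ln(1 + 0.1) = 2.3026 / 0.095310 ≈ 24.16.
≈ 24 years.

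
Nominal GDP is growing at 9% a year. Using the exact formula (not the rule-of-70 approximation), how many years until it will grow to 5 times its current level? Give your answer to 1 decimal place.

t = ln(5) / ln(1 + 0.09) = 1.6094 / 0.086178 ≈ 18.68.

18.7 years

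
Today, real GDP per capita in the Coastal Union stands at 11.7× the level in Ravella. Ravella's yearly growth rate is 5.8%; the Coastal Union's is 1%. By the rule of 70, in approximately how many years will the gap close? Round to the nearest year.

about 52 years

Ravella gains on the Coastal Union at 5.8% − 1% = 4.8 points a year.
At that relative rate the gap halves every 70/4.8 ≈ 14.58 years.
An 11.7× gap takes log₂(11.7) ≈ 3.55 halvings to close: 3.55 × 14.58 ≈ 52 years.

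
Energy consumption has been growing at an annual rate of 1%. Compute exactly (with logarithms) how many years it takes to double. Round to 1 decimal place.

t = ln(2) / ln(1 + 0.01) = 0.6931 / 0.009950 ≈ 69.66.

69.7 years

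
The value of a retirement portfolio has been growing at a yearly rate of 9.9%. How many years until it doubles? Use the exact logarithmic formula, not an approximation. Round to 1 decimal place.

7.3 years

t = ln(2) / ln(1 + 0.099) = 0.6931 / 0.094401 ≈ 7.34.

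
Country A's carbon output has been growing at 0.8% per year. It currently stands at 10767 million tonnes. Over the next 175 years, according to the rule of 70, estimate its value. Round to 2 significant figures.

It doubles every 70/0.8 ≈ 87.50 years, so 175 years is 2.00 doublings.
2^2.00 ≈ 4.00; 10767 × 4.00 ≈ 43000 million tonnes.

approximately 43000 million tonnes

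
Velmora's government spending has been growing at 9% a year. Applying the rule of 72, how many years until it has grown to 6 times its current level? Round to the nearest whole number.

≈ 21 years

One doubling takes 72/9 = 8.00 years.
6× is log₂ 6 ≈ 2.58 doublings, so ≈ 2.58 × 8.00 = 21 years.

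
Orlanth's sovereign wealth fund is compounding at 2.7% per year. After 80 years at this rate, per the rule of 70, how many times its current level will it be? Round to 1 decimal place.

about 8.5 times

Doubling time ≈ 70/2.7 = 25.93 years.
80 years / 25.93 ≈ 3.09 doublings → factor 2^3.09 ≈ 8.5.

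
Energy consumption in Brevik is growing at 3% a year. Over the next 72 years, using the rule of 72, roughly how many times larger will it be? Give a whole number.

8 times

Doubling time ≈ 72/3 = 24.00 years.
72/24.00 ≈ 3 doublings, so about 2^3 = 8×.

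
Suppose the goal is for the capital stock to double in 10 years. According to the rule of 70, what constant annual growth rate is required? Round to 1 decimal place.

about 7.0% annually

70 / 10 ≈ 7.00, so about 7.0% annually.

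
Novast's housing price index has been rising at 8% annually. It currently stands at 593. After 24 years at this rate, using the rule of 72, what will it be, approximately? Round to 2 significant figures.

3800

Doubling time ≈ 72/8 = 9.00 years.
24 years is 24/9.00 ≈ 2.67 doublings, a factor of 2^2.67 ≈ 6.36.
593 × 6.36 ≈ 3800.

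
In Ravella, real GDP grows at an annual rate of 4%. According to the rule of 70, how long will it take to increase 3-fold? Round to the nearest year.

about 28 years

Doubling time ≈ 70/4 = 17.50 years.
3× is log₂ 3 ≈ 1.58 doublings, so ≈ 1.58 × 17.50 = 28 years.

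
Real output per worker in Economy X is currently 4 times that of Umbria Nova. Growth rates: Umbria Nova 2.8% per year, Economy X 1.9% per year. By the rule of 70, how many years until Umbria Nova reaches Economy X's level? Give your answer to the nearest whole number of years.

Umbria Nova gains on Economy X at 2.8% − 1.9% = 0.9 points a year.
At that relative rate the gap halves every 70/0.9 ≈ 77.78 years.
A 4 times gap closes after 2 halvings: 2 × 77.78 ≈ 156 years.

≈ 156 years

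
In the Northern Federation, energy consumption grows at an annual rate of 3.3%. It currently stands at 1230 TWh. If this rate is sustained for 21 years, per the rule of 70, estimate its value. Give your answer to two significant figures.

Doubling time ≈ 70/3.3 = 21.21 years.
21 years is 21/21.21 ≈ 0.99 doublings, a factor of 2^0.99 ≈ 1.99.
1230 × 1.99 ≈ 2400 TWh.

approximately 2400 TWh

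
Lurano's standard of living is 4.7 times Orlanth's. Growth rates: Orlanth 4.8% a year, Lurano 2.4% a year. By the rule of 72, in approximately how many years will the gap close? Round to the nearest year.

The growth-rate gap is 4.8% − 2.4% = 2.4 percentage points.
So the ratio between them halves every 72/2.4 ≈ 30.00 years.
A 4.7 times gap takes log₂(4.7) ≈ 2.23 halvings to close: 2.23 × 30.00 ≈ 67 years.

about 67 years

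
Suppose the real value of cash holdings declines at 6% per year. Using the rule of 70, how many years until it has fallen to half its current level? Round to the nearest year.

Falling at 6%, it halves about every 70/6 = 11.67 years.

about 12 years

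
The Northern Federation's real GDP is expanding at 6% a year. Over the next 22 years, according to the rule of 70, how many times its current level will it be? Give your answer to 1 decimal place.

around 3.7 times

Doubling time ≈ 70/6 = 11.67 years.
22 years / 11.67 ≈ 1.89 doublings → factor 2^1.89 ≈ 3.7.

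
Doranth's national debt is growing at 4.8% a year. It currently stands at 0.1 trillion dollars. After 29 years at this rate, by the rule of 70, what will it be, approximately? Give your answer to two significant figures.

Doubling time ≈ 70/4.8 = 14.58 years.
29 years is 29/14.58 ≈ 1.99 doublings, a factor of 2^1.99 ≈ 3.97.
0.1 × 3.97 ≈ 0.40 trillion dollars.

0.40 trillion dollars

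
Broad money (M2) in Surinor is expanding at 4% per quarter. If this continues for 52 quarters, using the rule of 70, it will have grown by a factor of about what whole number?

At 4% one doubling takes ≈ 17.50 quarters; 52 quarters is 3 of them, so ×8.

approximately 8 times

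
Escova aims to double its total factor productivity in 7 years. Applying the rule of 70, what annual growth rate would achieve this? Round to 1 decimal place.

approximately 10.0%

70 / 7 ≈ 10.00, so about 10.0% annually.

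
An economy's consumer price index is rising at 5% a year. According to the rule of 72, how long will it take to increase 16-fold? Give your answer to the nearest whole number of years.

approximately 58 years

One doubling takes 72/5 = 14.40 years.
16 = 2^4, so 4 doublings → 58 years.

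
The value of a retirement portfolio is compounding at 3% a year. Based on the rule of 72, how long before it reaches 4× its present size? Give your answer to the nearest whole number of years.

At 3% it doubles every 72/3 ≈ 24.00 years.
Getting to 4× needs 2 doublings: 2 × 24.00 ≈ 48 years.

approximately 48 years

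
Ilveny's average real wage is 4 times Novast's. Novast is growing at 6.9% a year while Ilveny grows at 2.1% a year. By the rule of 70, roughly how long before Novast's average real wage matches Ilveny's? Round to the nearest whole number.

The growth-rate gap is 6.9% − 2.1% = 4.8 percentage points.
So the ratio between them halves every 70/4.8 ≈ 14.58 years.
A 4 times gap closes after 2 halvings: 2 × 14.58 ≈ 29 years.

≈ 29 years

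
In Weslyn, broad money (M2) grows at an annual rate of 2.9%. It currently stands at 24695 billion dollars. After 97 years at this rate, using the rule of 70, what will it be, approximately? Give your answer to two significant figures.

Doubling time ≈ 70/2.9 = 24.14 years.
97 years is 97/24.14 ≈ 4.02 doublings, a factor of 2^4.02 ≈ 16.22.
24695 × 16.22 ≈ 400000 billion dollars.

around 400000 billion dollars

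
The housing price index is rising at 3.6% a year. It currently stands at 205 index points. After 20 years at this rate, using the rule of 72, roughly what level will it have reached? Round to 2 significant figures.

around 410 index points

Doubling time ≈ 72/3.6 = 20.00 years.
20 years is 20/20.00 ≈ 1.00 doublings, a factor of 2^1.00 ≈ 2.00.
205 × 2.00 ≈ 410 index points.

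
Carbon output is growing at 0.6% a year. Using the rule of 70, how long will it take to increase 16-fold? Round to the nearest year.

Doubling time ≈ 70/0.6 = 116.67 years.
16 = 2^4, so 4 doublings → 467 years.

approximately 467 years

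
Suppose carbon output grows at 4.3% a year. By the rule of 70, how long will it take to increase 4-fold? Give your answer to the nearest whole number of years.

One doubling takes 70/4.3 = 16.28 years.
4× is 2 doublings, so 2 × 16.28 ≈ 33 years.

roughly 33 years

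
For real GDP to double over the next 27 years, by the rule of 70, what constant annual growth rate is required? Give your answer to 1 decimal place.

70 / 27 ≈ 2.59, so about 2.6% annually.

2.6%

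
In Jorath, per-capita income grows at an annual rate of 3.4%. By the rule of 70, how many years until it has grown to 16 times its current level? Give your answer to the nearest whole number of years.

about 82 years

One doubling takes 70/3.4 = 20.59 years.
16 = 2^4, so 4 doublings → 82 years.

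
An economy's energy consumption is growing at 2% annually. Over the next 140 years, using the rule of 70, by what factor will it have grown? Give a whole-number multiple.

16 times

70/2 ≈ 35.00 years per doubling.
140 years fits 4 doublings: 2^4 = 16.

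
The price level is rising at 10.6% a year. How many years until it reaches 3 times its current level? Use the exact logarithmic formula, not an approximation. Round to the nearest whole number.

11 years

t = ln(3) / ln(1 + 0.106) = 1.0986 / 0.100750 ≈ 10.90.
≈ 11 years.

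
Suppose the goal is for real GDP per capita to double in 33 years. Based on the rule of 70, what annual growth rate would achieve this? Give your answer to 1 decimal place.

70 / 33 ≈ 2.12, so about 2.1% a year.

2.1% a year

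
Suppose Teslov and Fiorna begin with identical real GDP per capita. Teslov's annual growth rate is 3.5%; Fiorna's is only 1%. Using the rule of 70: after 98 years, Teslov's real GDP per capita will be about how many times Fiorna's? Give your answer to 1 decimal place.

around 11.3 times

Only the 2.5-point difference matters.
70/2.5 ≈ 28.00 years per doubling of the ratio; 98 years gives 3.50 doublings, so ≈ 11.3×.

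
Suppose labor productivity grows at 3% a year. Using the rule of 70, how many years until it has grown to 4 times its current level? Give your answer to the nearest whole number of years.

At 3% it doubles every 70/3 ≈ 23.33 years.
Getting to 4× needs 2 doublings: 2 × 23.33 ≈ 47 years.

≈ 47 years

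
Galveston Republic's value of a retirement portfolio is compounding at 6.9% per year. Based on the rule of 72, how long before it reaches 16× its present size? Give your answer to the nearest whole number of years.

Doubling time ≈ 72/6.9 = 10.43 years.
16× is 4 doublings, so 4 × 10.43 ≈ 42 years.

roughly 42 years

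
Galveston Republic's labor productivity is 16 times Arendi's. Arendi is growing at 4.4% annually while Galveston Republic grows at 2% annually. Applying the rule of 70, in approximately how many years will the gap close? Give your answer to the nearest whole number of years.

117 years

What matters is the difference: 2.4 pp.
Rule of 70 on the gap: the ratio halves every 70/2.4 ≈ 29.17 years.
A 16 times gap closes after 4 halvings: 4 × 29.17 ≈ 117 years.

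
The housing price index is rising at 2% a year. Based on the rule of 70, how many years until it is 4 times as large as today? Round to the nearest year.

around 70 years

At 2% it doubles every 70/2 ≈ 35.00 years.
4 = 2^2, so 2 doublings → 70 years.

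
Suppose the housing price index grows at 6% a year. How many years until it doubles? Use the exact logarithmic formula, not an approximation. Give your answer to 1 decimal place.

11.9 years

t = ln(2) / ln(1 + 0.06) = 0.6931 / 0.058269 ≈ 11.89.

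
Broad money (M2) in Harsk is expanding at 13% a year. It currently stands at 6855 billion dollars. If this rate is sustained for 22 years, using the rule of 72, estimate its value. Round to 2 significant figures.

Doubling time ≈ 72/13 = 5.54 years.
22 years is 22/5.54 ≈ 3.97 doublings, a factor of 2^3.97 ≈ 15.67.
6855 × 15.67 ≈ 110000 billion dollars.

≈ 110000 billion dollars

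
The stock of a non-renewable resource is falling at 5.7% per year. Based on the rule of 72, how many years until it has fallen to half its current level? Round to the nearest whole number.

The rule works in reverse for decay: 72/5.7 ≈ 12.63 years to halve.

roughly 13 years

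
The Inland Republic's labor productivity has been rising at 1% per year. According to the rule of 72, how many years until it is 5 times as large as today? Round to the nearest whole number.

≈ 167 years

At 1% it doubles every 72/1 ≈ 72.00 years.
5× is log₂ 5 ≈ 2.32 doublings, so ≈ 2.32 × 72.00 = 167 years.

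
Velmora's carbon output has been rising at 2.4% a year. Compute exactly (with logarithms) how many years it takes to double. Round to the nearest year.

t = ln(2) / ln(1 + 0.024) = 0.6931 / 0.023717 ≈ 29.22.
≈ 29 years.

29 years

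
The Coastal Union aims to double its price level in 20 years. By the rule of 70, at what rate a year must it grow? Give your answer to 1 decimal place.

70 / 20 ≈ 3.50, so about 3.5% a year.

approximately 3.5% a year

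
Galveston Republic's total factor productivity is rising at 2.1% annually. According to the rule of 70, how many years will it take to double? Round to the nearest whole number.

70/2.1 ≈ 33.33, so it doubles roughly every 33 years.

≈ 33 years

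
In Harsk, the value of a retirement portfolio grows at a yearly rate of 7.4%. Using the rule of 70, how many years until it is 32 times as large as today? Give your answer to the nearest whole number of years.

≈ 47 years

Doubling time ≈ 70/7.4 = 9.46 years.
Getting to 32× needs 5 doublings: 5 × 9.46 ≈ 47 years.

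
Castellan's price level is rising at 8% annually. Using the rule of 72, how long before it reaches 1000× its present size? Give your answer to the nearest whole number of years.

At 8% it doubles every 72/8 ≈ 9.00 years.
Reaching 1000× takes log₂(1000) ≈ 9.97 doublings.
9.97 × 9.00 ≈ 90 years.

≈ 90 years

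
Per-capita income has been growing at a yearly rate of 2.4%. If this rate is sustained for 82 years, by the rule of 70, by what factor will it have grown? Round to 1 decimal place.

Doubling time ≈ 70/2.4 = 29.17 years.
82 years / 29.17 ≈ 2.81 doublings → factor 2^2.81 ≈ 7.0.

7.0 times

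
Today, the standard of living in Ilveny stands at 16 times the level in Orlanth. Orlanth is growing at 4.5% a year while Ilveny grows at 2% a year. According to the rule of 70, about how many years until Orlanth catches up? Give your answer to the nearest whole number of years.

What matters is the difference: 2.5 pp.
Rule of 70 on the gap: the ratio halves every 70/2.5 ≈ 28.00 years.
A 16 times gap closes after 4 halvings: 4 × 28.00 ≈ 112 years.

roughly 112 years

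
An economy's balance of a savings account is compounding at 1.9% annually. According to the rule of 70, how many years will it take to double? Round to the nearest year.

Doubling time ≈ 70 / 1.9 = 36.84 years.

≈ 37 years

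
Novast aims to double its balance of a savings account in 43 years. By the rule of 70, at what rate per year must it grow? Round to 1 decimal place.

70 / 43 ≈ 1.63, so about 1.6% per year.

approximately 1.6% per year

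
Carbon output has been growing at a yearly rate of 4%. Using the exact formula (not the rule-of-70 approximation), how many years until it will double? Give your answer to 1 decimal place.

17.7 years

t = ln(2) / ln(1 + 0.04) = 0.6931 / 0.039221 ≈ 17.67.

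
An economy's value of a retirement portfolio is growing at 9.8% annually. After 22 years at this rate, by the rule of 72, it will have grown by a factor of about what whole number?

Doubling time ≈ 72/9.8 = 7.35 years.
22/7.35 ≈ 3 doublings, so about 2^3 = 8×.

approximately 8 times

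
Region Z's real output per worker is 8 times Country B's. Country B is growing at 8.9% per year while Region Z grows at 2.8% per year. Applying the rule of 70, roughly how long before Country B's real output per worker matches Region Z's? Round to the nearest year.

about 34 years

Country B gains on Region Z at 8.9% − 2.8% = 6.1 points a year.
At that relative rate the gap halves every 70/6.1 ≈ 11.48 years.
An 8 times gap closes after 3 halvings: 3 × 11.48 ≈ 34 years.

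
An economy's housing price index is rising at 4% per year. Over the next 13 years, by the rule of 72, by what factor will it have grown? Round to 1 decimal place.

Doubling time ≈ 72/4 = 18.00 years.
13 years / 18.00 ≈ 0.72 doublings → factor 2^0.72 ≈ 1.6.

roughly 1.6 times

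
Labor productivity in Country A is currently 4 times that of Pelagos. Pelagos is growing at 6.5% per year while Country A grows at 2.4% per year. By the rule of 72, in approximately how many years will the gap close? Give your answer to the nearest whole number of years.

Pelagos gains on Country A at 6.5% − 2.4% = 4.1 points a year.
At that relative rate the gap halves every 72/4.1 ≈ 17.56 years.
A 4 times gap closes after 2 halvings: 2 × 17.56 ≈ 35 years.

around 35 years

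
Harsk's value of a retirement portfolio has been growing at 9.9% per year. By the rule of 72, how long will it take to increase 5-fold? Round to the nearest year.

approximately 17 years

One doubling takes 72/9.9 = 7.27 years.
5× is log₂ 5 ≈ 2.32 doublings, so ≈ 2.32 × 7.27 = 17 years.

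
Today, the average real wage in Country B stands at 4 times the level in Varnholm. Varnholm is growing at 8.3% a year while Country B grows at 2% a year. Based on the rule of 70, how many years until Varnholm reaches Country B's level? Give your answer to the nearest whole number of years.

22 years

The growth-rate gap is 8.3% − 2% = 6.3 percentage points.
So the ratio between them halves every 70/6.3 ≈ 11.11 years.
A 4 times gap closes after 2 halvings: 2 × 11.11 ≈ 22 years.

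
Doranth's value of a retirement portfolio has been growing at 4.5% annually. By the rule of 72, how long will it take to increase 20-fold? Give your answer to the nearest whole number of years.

about 69 years

One doubling takes 72/4.5 = 16.00 years.
Reaching 20× takes log₂(20) ≈ 4.32 doublings.
4.32 × 16.00 ≈ 69 years.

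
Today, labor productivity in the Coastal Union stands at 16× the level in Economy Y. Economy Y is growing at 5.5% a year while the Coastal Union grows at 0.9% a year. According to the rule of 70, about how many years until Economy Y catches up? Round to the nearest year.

What matters is the difference: 4.6 pp.
Rule of 70 on the gap: the ratio halves every 70/4.6 ≈ 15.22 years.
A 16× gap closes after 4 halvings: 4 × 15.22 ≈ 61 years.

roughly 61 years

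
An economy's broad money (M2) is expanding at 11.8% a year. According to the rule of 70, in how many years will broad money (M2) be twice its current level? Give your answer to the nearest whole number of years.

≈ 6 years

Doubling time ≈ 70 / 11.8 = 5.93 years.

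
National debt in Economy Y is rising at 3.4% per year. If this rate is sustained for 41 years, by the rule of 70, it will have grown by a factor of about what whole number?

70/3.4 ≈ 20.59 years per doubling.
41 years fits 2 doublings: 2^2 = 4.

4 times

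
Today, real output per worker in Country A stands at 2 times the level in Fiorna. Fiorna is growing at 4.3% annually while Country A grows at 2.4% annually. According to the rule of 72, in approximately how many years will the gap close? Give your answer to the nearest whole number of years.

What matters is the difference: 1.9 pp.
Rule of 72 on the gap: the ratio halves every 72/1.9 ≈ 37.89 years.
A 2 times gap closes after 1 halving: 1 × 37.89 ≈ 38 years.

roughly 38 years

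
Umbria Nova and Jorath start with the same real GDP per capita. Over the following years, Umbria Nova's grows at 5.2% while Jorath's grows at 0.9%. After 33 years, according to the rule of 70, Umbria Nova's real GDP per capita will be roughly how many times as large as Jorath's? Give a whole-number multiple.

4 times

Only the 4.3-point difference matters.
70/4.3 ≈ 16.28 years per doubling of the ratio; 33 years gives 2.03 doublings, so ≈ 4×.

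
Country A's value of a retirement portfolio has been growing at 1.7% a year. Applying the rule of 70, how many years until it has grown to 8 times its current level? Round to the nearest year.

At 1.7% it doubles every 70/1.7 ≈ 41.18 years.
Getting to 8× needs 3 doublings: 3 × 41.18 ≈ 124 years.

roughly 124 years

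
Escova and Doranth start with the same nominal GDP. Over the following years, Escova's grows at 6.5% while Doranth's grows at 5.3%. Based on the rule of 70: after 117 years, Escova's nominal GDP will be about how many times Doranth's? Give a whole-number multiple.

≈ 4 times

Escova pulls ahead at 1.2 pp per year, so the ratio doubles every 70/1.2 ≈ 58.33 years.
In 117 years that's 2.01 doublings: 2^2.01 ≈ 4.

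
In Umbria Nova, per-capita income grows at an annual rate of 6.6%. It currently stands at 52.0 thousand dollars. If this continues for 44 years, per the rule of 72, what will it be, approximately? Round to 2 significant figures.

It doubles every 72/6.6 ≈ 10.91 years, so 44 years is 4.03 doublings.
2^4.03 ≈ 16.34; 52.0 × 16.34 ≈ 850 thousand dollars.

approximately 850 thousand dollars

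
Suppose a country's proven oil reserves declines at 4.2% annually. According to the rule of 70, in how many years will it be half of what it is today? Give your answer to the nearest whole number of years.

roughly 17 years

Falling at 4.2%, it halves about every 70/4.2 = 16.67 years.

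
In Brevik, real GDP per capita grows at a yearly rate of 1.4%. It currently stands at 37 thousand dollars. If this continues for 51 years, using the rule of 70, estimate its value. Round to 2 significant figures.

around 75 thousand dollars

It doubles every 70/1.4 ≈ 50.00 years, so 51 years is 1.02 doublings.
2^1.02 ≈ 2.03; 37 × 2.03 ≈ 75 thousand dollars.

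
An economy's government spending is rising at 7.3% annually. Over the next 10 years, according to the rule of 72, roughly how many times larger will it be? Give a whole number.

At 7.3% one doubling takes ≈ 9.86 years; 10 years is 1 of them, so ×2.

roughly 2 times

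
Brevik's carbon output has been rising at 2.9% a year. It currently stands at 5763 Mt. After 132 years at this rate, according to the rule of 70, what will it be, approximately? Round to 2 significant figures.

approximately 260000 Mt

Doubling time ≈ 70/2.9 = 24.14 years.
132 years is 132/24.14 ≈ 5.47 doublings, a factor of 2^5.47 ≈ 44.32.
5763 × 44.32 ≈ 260000 Mt.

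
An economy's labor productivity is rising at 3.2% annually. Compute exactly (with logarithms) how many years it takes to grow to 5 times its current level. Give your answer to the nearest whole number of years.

51 years

t = ln(5) / ln(1 + 0.032) = 1.6094 / 0.031499 ≈ 51.09.
≈ 51 years.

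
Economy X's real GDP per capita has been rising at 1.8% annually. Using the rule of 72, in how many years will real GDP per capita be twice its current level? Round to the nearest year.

At 1.8%, doubling takes about 72/1.8 = 40.00 years.

approximately 40 years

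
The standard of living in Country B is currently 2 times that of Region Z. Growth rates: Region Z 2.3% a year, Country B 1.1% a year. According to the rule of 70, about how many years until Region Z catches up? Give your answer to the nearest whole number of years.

The growth-rate gap is 2.3% − 1.1% = 1.2 percentage points.
So the ratio between them halves every 70/1.2 ≈ 58.33 years.
A 2 times gap closes after 1 halving: 1 × 58.33 ≈ 58 years.

about 58 years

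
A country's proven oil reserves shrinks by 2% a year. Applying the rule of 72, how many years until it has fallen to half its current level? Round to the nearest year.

Falling at 2%, it halves about every 72/2 = 36.00 years.

about 36 years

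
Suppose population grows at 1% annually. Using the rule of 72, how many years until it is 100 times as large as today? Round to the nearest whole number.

about 478 years

Doubling time ≈ 72/1 = 72.00 years.
100× is log₂ 100 ≈ 6.64 doublings, so ≈ 6.64 × 72.00 = 478 years.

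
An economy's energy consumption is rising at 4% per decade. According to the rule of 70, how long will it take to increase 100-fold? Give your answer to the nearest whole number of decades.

One doubling takes 70/4 = 17.50 decades.
100× is log₂ 100 ≈ 6.64 doublings, so ≈ 6.64 × 17.50 = 116 decades.

approximately 116 decades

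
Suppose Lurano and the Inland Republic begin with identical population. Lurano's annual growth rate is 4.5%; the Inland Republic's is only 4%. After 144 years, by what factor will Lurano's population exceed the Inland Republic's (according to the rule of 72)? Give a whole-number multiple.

Only the 0.5-point difference matters.
72/0.5 ≈ 144.00 years per doubling of the ratio; 144 years gives 1.00 doublings, so ≈ 2×.

roughly 2 times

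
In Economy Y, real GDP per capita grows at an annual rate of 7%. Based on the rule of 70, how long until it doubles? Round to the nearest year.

approximately 10 years

At 7%, doubling takes about 70/7 = 10.00 years.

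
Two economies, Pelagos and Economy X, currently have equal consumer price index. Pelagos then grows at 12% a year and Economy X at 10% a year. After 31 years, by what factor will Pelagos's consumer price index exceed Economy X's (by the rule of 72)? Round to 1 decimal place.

Only the 2-point difference matters.
72/2 ≈ 36.00 years per doubling of the ratio; 31 years gives 0.86 doublings, so ≈ 1.8×.

about 1.8 times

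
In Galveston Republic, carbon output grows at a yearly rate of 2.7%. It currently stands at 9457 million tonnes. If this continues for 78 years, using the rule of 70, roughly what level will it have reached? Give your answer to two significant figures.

about 76000 million tonnes

Doubling time ≈ 70/2.7 = 25.93 years.
78 years is 78/25.93 ≈ 3.01 doublings, a factor of 2^3.01 ≈ 8.06.
9457 × 8.06 ≈ 76000 million tonnes.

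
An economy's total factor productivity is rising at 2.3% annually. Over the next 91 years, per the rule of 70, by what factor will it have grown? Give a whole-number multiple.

approximately 8 times

Doubling time ≈ 70/2.3 = 30.43 years.
91/30.43 ≈ 3 doublings, so about 2^3 = 8×.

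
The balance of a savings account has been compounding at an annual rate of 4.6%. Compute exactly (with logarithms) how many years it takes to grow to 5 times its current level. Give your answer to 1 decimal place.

35.8 years

t = ln(5) / ln(1 + 0.046) = 1.6094 / 0.044973 ≈ 35.79.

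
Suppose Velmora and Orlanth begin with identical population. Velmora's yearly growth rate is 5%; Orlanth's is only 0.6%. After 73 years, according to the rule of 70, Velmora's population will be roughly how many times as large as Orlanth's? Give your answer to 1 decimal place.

approximately 24.1 times

Rate gap = 5% − 0.6% = 4.4 points.
The ratio doubles every 70/4.4 ≈ 15.91 years.
73/15.91 ≈ 4.59 doublings → ratio ≈ 2^4.59 ≈ 24.1.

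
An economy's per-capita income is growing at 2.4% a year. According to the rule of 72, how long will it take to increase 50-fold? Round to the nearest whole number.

Doubling time ≈ 72/2.4 = 30.00 years.
Reaching 50× takes log₂(50) ≈ 5.64 doublings.
5.64 × 30.00 ≈ 169 years.

≈ 169 years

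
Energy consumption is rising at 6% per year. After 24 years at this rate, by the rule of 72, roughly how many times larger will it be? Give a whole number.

At 6% one doubling takes ≈ 12.00 years; 24 years is 2 of them, so ×4.

4 times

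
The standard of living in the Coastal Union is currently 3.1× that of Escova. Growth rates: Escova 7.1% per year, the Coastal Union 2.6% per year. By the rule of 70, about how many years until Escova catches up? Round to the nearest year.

What matters is the difference: 4.5 pp.
Rule of 70 on the gap: the ratio halves every 70/4.5 ≈ 15.56 years.
A 3.1× gap takes log₂(3.1) ≈ 1.63 halvings to close: 1.63 × 15.56 ≈ 25 years.

≈ 25 years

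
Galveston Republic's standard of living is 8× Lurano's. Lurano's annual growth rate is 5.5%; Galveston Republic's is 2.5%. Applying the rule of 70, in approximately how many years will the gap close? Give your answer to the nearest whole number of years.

What matters is the difference: 3 pp.
Rule of 70 on the gap: the ratio halves every 70/3 ≈ 23.33 years.
An 8× gap closes after 3 halvings: 3 × 23.33 ≈ 70 years.

around 70 years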